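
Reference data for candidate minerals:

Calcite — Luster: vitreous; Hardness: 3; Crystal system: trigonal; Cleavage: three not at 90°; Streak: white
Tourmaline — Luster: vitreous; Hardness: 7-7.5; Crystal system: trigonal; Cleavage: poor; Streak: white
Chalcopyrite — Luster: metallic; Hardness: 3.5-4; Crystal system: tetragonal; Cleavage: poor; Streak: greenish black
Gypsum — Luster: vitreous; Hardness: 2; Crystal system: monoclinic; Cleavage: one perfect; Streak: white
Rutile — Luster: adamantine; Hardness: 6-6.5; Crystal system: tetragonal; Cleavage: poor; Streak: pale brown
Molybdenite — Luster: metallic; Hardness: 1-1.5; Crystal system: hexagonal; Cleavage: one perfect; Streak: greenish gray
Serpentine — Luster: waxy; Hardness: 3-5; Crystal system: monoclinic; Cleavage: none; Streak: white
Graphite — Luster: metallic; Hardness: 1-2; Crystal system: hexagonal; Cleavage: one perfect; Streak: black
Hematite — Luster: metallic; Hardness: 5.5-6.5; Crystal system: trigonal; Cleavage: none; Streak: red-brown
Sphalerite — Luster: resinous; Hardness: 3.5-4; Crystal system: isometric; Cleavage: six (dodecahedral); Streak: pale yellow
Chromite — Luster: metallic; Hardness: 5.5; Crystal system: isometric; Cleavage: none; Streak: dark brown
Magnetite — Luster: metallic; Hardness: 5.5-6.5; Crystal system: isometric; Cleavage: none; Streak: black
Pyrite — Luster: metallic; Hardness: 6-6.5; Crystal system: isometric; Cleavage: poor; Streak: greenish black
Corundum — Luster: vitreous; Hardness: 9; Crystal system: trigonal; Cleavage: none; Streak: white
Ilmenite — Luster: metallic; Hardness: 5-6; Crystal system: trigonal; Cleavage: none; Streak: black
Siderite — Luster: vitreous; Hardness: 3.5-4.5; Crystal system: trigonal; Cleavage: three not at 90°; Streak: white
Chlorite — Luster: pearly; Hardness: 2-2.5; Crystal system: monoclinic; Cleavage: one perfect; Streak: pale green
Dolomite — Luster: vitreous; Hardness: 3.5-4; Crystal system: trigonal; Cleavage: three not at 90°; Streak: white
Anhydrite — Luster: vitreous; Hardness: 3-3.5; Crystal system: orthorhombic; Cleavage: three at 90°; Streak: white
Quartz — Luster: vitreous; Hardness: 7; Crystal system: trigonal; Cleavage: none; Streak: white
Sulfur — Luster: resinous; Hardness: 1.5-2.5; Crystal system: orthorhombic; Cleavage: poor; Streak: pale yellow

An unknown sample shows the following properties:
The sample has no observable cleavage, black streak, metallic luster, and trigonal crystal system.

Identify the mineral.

No observable cleavage — narrows the field to Serpentine, Hematite, Chromite, Magnetite, Corundum, Ilmenite, Quartz.
Black streak — leaves Magnetite, Ilmenite.
Metallic luster — all remaining candidates fit.
Trigonal crystal system rules out Magnetite.
The only mineral consistent with every observation is Ilmenite.

Ilmenite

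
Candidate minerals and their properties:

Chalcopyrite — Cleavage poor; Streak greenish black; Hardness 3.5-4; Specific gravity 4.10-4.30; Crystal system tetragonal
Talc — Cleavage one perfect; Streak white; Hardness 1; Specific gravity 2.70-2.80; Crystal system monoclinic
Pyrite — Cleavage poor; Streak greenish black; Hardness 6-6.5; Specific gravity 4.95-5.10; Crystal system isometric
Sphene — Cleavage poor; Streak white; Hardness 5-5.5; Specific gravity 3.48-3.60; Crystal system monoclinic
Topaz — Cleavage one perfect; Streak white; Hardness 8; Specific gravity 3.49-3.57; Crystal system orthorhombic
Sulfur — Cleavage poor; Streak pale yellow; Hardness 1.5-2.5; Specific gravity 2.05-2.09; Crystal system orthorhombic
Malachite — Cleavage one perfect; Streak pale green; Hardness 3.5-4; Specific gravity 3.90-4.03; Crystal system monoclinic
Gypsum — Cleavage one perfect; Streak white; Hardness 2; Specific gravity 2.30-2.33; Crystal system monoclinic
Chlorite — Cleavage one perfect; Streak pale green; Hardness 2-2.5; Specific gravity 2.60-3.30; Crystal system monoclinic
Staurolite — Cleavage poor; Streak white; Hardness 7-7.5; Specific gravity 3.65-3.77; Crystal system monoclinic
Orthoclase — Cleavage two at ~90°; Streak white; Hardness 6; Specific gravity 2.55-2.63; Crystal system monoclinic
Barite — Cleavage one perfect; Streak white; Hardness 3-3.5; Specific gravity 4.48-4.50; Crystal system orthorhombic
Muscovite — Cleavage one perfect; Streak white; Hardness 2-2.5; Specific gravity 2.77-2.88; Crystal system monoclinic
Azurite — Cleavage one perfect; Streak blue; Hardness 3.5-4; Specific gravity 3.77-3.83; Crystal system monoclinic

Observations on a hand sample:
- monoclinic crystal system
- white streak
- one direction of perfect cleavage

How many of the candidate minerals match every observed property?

Monoclinic crystal system is inconsistent with Chalcopyrite, Pyrite, Topaz, Sulfur, Barite.
White streak excludes Malachite, Chlorite, Azurite.
One direction of perfect cleavage rules out Sphene, Staurolite, Orthoclase.
Remaining candidates: Gypsum, Muscovite, Talc.
That is 3 minerals.

3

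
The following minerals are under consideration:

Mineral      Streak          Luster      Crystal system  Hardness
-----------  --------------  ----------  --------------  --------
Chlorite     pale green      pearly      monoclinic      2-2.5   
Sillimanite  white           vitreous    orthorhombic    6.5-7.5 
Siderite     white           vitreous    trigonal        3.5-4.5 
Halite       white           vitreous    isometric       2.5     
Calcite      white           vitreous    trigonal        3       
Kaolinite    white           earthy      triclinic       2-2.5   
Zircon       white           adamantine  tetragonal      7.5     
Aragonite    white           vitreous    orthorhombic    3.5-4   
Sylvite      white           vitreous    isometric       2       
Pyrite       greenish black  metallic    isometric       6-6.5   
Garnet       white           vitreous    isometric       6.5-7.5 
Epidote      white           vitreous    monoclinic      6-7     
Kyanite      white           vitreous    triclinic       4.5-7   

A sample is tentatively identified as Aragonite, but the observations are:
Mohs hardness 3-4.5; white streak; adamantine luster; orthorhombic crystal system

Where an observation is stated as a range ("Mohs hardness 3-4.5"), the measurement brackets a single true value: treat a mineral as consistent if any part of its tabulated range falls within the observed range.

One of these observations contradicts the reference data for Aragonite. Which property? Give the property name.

Mohs hardness 3-4.5: Aragonite has hardness 3.5-4 — consistent.
White streak: Aragonite has white streak — consistent.
Adamantine luster: Aragonite has vitreous luster — inconsistent.
Orthorhombic crystal system: Aragonite has orthorhombic system — consistent.
Everything matches except the luster.

luster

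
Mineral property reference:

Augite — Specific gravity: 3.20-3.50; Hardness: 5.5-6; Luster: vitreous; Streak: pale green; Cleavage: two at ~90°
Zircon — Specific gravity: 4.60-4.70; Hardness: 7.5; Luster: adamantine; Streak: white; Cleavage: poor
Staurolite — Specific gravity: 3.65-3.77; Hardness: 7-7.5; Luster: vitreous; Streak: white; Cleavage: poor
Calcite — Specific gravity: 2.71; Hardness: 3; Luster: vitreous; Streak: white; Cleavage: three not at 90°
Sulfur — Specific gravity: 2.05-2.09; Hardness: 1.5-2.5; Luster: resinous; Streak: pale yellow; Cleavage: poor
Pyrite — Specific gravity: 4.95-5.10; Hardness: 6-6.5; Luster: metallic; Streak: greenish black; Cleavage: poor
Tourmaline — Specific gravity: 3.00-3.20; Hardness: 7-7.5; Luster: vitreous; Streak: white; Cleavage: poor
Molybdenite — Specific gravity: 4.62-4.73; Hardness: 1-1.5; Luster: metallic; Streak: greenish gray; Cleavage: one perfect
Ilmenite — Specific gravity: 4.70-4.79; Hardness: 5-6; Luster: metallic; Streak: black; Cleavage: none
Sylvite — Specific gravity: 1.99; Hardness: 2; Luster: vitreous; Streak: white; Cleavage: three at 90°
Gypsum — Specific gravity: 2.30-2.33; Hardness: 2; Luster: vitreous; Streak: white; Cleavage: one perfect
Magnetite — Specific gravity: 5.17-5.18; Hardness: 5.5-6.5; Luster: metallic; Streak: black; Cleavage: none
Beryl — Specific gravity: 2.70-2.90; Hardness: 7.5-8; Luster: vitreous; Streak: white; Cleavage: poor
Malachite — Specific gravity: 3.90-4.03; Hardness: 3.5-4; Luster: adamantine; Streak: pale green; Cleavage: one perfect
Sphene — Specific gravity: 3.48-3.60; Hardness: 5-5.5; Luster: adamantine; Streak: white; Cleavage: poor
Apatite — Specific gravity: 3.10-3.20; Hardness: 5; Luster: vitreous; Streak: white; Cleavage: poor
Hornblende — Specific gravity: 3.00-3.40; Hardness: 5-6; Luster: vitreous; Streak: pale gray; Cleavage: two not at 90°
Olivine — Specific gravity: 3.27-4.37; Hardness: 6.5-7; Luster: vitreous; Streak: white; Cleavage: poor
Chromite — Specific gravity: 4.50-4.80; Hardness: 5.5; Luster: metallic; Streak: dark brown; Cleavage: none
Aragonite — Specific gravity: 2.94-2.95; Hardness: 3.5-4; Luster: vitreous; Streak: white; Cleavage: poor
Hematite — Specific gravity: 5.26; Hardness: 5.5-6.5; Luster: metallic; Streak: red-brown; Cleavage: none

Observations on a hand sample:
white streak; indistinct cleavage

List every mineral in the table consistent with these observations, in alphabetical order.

Apatite, Aragonite, Beryl, Olivine, Sphene, Staurolite, Tourmaline, Zircon

White streak — only Zircon, Staurolite, Calcite, Tourmaline, Sylvite, Gypsum, Beryl, Sphene, Apatite, Olivine, Aragonite remain.
Indistinct cleavage eliminates Calcite, Sylvite, Gypsum.
The minerals that satisfy all observations are Apatite, Aragonite, Beryl, Olivine, Sphene, Staurolite, Tourmaline, Zircon.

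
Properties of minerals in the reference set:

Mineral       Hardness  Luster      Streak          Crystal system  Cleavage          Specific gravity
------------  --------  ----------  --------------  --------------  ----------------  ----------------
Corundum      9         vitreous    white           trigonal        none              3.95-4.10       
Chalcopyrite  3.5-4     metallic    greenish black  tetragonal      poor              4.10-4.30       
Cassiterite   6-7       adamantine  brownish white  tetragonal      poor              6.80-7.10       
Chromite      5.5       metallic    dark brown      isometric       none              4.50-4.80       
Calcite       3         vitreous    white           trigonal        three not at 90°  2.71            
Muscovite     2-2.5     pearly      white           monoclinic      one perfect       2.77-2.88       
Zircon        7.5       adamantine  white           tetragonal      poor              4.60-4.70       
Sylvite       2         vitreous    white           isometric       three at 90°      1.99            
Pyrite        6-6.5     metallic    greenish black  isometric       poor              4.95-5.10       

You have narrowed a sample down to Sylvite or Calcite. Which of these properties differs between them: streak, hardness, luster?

Streak: both white — identical.
Hardness: Sylvite 2, Calcite 3 — these differ.
Luster: both vitreous — identical.
Hardness is the diagnostic property here.

hardness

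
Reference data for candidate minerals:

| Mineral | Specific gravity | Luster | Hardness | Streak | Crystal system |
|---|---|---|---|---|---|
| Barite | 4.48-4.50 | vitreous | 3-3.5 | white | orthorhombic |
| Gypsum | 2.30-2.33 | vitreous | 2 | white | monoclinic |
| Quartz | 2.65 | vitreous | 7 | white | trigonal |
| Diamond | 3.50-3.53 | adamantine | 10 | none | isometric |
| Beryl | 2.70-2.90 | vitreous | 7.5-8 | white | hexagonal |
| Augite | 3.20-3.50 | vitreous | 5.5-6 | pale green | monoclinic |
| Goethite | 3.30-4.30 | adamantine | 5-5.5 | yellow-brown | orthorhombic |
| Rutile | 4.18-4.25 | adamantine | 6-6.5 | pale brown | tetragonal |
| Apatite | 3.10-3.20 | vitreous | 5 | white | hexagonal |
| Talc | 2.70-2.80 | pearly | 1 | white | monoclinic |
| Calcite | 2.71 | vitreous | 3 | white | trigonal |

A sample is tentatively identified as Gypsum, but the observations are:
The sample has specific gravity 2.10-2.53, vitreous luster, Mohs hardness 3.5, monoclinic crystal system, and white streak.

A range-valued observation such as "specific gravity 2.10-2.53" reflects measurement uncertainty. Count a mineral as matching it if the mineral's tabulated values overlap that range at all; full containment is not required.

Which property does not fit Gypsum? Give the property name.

Specific gravity 2.10-2.53: Gypsum has SG 2.30-2.33 — consistent.
Vitreous luster: Gypsum has vitreous luster — consistent.
Mohs hardness 3.5: Gypsum has hardness 2 — outside the reference range.
Monoclinic crystal system: Gypsum has monoclinic system — consistent.
White streak: Gypsum has white streak — consistent.
Everything matches except the hardness.

hardness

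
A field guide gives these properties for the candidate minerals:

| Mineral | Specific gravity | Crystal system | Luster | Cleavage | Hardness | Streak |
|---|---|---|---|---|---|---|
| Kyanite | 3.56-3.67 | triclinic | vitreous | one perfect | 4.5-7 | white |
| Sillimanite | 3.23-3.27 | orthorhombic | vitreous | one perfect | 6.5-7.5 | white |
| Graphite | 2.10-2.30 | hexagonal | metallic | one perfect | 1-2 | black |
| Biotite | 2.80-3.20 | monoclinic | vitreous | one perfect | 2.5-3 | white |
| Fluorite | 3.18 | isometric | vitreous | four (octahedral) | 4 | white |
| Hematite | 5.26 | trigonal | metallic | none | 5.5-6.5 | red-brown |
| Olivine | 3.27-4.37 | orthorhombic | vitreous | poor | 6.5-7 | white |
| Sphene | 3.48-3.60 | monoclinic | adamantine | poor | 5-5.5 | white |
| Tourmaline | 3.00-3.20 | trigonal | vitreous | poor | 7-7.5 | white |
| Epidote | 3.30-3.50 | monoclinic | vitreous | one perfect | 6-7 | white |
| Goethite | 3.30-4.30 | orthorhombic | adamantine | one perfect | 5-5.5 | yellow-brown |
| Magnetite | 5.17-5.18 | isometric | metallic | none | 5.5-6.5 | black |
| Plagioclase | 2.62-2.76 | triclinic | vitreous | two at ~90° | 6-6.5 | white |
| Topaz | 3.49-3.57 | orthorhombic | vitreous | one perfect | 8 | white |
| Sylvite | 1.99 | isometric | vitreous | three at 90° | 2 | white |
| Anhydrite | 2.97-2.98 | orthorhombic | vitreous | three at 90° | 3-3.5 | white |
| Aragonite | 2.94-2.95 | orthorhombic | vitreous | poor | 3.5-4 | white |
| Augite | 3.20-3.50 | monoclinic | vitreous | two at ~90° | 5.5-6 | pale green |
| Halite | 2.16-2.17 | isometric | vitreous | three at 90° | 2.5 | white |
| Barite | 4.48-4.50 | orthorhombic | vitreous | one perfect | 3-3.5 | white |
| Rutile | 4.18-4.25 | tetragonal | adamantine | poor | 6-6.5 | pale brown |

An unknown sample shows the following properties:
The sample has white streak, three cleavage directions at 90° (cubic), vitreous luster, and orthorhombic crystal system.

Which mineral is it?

White streak is inconsistent with Graphite, Hematite, Goethite, Magnetite, Augite, Rutile.
Three cleavage directions at 90° (cubic): leaves Sylvite, Anhydrite, Halite.
Vitreous luster: every remaining candidate is consistent.
Orthorhombic crystal system: narrows the field to Anhydrite.
The only mineral consistent with every observation is Anhydrite.

Anhydrite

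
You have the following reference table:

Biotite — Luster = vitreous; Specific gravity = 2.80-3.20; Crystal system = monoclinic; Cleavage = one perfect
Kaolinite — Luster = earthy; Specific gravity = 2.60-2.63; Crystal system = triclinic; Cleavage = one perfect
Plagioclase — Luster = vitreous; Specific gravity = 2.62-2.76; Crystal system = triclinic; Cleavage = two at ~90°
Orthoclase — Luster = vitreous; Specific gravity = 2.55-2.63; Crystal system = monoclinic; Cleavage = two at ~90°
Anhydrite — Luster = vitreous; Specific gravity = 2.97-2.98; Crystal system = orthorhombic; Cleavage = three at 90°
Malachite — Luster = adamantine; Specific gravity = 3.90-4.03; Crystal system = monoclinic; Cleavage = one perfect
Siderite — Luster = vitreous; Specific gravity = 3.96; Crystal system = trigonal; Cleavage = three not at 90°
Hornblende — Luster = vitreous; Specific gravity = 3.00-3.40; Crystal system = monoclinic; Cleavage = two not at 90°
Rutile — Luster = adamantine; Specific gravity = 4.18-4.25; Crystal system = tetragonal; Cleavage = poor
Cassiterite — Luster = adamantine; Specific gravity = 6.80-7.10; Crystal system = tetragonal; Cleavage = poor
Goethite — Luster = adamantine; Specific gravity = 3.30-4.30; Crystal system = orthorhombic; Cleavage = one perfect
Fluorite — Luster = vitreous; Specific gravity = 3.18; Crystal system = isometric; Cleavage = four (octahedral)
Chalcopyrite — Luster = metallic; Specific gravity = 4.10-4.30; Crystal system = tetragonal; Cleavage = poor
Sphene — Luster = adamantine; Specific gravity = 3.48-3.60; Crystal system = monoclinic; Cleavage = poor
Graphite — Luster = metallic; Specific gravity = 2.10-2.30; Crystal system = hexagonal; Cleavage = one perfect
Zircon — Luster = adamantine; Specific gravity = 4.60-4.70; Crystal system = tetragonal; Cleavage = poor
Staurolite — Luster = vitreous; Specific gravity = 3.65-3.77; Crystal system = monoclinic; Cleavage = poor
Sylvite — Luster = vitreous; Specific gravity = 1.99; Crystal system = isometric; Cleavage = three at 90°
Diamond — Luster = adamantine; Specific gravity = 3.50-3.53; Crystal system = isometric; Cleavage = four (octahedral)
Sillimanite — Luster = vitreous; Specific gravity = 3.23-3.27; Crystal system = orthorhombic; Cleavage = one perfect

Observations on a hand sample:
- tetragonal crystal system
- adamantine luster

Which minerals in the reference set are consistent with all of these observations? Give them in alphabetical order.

Tetragonal crystal system — Rutile, Cassiterite, Chalcopyrite, Zircon remain.
Adamantine luster eliminates Chalcopyrite.
Remaining candidates: Cassiterite, Rutile, Zircon.

Cassiterite, Rutile, Zircon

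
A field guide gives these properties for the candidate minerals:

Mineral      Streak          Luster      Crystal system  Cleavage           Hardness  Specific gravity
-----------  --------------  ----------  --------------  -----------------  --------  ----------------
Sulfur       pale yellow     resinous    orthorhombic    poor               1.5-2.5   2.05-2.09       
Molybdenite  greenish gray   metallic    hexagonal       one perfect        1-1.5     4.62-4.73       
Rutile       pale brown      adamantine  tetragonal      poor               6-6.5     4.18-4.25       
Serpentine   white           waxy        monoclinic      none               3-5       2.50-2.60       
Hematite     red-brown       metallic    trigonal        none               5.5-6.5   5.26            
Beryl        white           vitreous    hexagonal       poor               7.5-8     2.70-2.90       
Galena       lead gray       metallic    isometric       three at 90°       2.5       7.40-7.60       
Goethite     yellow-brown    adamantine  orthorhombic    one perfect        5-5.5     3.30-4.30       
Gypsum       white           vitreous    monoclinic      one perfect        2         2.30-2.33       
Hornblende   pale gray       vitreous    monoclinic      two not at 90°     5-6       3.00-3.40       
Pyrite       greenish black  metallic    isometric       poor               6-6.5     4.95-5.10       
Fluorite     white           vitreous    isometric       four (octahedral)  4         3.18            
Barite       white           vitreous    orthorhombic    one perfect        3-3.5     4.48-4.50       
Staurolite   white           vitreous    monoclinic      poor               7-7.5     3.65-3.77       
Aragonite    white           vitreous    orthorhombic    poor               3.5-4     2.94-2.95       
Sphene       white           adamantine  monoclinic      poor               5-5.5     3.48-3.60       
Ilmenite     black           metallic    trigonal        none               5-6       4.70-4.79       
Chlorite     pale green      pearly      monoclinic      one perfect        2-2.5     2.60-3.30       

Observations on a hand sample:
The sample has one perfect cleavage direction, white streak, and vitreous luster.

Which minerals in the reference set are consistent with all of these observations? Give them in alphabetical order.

One perfect cleavage direction: narrows the field to Molybdenite, Goethite, Gypsum, Barite, Chlorite.
White streak: only Gypsum, Barite remain.
Vitreous luster: every remaining candidate is consistent.
Remaining candidates: Barite, Gypsum.

Barite, Gypsum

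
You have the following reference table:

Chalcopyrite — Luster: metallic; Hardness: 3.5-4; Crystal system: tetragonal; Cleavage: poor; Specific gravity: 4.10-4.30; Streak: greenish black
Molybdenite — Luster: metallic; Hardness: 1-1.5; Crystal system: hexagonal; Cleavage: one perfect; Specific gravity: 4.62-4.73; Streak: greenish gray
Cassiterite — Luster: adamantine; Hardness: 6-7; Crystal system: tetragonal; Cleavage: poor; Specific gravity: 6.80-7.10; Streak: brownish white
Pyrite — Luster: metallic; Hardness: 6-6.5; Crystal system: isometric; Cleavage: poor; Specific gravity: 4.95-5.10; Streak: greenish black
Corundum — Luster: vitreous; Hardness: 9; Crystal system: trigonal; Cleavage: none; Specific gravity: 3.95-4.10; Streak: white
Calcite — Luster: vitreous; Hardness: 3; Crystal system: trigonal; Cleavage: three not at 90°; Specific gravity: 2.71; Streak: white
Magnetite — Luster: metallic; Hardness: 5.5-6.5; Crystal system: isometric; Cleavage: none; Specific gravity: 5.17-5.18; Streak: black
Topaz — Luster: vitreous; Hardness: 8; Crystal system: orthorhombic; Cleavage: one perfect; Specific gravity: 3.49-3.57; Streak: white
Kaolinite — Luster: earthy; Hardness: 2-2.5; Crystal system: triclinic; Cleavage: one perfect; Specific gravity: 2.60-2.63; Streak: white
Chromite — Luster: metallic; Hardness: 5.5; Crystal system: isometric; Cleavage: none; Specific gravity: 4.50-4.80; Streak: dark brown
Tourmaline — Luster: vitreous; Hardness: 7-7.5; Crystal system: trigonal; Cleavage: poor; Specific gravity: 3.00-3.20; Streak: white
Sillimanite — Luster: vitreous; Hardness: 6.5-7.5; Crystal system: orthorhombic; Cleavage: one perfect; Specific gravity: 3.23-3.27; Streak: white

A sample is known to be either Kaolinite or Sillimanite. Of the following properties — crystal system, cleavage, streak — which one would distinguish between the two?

crystal system

Crystal system: Kaolinite triclinic, Sillimanite orthorhombic — different.
Cleavage: both one perfect — identical.
Streak: both white — identical.
Of the listed properties, crystal system is the one that separates them.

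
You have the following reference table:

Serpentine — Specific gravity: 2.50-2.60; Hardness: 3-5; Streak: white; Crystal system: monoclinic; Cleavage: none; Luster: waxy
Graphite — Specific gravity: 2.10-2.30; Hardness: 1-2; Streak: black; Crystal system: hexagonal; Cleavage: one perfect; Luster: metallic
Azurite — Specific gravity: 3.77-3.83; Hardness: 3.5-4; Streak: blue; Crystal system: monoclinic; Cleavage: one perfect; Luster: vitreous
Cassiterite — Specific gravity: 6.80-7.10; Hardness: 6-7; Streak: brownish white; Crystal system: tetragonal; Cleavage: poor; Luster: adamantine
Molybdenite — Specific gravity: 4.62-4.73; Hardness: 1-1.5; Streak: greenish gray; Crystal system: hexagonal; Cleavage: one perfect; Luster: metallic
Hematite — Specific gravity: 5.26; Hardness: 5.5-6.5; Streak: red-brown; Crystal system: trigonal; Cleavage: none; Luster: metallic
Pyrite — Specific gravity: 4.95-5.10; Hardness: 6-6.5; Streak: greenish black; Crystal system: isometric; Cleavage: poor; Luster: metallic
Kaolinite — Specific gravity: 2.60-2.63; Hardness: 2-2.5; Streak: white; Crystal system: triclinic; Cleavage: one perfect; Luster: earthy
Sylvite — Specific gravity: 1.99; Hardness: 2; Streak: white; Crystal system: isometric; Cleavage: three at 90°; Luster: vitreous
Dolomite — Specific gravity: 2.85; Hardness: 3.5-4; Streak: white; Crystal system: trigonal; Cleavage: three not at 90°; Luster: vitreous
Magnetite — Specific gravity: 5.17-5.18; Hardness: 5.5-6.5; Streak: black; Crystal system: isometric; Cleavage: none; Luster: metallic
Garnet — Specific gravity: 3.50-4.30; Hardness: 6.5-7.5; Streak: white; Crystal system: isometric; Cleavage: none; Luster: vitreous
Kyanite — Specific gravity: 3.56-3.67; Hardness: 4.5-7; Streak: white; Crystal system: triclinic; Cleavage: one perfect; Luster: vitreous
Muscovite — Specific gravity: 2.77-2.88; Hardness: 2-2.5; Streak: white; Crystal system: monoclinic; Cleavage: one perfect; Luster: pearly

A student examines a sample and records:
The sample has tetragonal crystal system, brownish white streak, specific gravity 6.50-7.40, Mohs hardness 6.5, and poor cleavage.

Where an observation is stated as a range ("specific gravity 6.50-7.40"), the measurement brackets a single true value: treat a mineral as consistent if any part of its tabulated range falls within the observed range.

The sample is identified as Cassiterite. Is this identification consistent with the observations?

Tetragonal crystal system — matches Cassiterite (tetragonal system).
Brownish white streak — matches Cassiterite (brownish white streak).
Specific gravity 6.50-7.40 — matches Cassiterite (SG 6.80-7.10).
Mohs hardness 6.5 — matches Cassiterite (hardness 6-7).
Poor cleavage — matches Cassiterite (cleavage poor).
All observations are consistent with the tabulated values for Cassiterite.

Consistent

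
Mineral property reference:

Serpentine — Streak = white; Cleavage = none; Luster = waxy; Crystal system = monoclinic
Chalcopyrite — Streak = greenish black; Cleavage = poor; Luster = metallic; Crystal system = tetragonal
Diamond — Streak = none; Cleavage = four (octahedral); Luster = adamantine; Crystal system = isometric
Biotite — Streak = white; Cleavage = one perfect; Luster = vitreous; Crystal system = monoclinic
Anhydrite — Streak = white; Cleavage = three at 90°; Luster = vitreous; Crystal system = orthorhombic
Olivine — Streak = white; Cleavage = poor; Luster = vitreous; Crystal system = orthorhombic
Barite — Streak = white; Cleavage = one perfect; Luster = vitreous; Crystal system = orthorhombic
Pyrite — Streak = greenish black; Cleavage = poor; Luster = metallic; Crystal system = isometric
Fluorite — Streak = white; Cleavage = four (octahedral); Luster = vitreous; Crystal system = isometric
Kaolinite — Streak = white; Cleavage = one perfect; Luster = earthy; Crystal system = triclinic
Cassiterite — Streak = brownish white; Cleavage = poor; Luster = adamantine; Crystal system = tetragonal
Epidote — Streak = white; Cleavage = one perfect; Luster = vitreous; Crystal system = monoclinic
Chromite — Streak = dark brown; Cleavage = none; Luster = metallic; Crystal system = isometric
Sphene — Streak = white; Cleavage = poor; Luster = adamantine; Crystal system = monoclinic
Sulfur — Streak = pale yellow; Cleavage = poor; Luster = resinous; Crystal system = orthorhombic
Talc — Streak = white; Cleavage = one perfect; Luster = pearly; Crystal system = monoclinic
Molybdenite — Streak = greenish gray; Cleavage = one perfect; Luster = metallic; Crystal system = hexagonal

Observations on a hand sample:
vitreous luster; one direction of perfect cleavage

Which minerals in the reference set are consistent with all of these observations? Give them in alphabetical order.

Barite, Biotite, Epidote

Vitreous luster: leaves Biotite, Anhydrite, Olivine, Barite, Fluorite, Epidote.
One direction of perfect cleavage excludes Anhydrite, Olivine, Fluorite.
The minerals that satisfy all observations are Barite, Biotite, Epidote.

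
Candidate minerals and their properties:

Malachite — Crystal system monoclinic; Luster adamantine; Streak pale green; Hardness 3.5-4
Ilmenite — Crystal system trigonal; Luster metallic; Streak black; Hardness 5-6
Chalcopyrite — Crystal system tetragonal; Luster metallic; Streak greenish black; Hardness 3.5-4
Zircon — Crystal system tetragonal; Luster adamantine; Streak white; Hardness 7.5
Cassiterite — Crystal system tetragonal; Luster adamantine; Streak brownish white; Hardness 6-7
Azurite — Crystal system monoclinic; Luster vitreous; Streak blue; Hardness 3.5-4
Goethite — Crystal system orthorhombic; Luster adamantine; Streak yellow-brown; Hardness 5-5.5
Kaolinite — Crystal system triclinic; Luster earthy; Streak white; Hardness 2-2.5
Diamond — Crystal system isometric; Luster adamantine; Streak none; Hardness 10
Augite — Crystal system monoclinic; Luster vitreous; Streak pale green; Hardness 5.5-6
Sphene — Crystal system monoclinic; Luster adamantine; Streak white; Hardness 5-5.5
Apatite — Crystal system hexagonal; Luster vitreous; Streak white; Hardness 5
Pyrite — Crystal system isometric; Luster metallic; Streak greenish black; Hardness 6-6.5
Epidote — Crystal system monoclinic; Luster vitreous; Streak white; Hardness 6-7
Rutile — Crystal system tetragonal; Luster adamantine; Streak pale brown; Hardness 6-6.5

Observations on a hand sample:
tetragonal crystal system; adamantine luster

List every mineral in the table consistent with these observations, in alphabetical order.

Cassiterite, Rutile, Zircon

Tetragonal crystal system: leaves Chalcopyrite, Zircon, Cassiterite, Rutile.
Adamantine luster eliminates Chalcopyrite.
Remaining candidates: Cassiterite, Rutile, Zircon.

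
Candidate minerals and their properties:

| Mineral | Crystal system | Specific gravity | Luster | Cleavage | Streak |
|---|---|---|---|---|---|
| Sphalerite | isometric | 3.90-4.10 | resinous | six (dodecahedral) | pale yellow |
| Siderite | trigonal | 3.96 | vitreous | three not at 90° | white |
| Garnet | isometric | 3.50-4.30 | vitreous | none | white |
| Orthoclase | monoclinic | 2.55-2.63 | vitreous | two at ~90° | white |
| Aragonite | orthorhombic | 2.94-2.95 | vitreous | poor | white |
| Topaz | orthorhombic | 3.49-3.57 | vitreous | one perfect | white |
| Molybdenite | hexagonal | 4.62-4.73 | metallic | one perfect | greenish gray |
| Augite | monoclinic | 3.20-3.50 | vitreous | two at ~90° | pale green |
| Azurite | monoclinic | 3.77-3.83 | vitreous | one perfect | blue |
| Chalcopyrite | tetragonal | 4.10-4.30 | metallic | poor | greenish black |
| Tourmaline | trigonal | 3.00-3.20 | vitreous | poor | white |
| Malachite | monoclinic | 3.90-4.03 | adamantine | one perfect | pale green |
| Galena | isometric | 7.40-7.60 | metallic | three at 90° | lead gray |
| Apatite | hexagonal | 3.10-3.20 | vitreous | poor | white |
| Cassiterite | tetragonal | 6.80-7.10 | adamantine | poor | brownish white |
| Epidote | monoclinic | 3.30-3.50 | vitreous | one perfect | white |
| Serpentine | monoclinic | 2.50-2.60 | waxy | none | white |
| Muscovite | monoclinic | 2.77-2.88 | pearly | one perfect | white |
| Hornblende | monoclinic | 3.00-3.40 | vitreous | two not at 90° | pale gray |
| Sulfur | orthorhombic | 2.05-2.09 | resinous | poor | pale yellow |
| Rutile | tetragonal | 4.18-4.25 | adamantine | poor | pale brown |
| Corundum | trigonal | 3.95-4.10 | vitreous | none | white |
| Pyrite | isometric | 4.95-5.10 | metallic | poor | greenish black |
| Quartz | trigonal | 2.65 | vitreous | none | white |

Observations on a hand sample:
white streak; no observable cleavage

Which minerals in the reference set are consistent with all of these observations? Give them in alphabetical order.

White streak — only Siderite, Garnet, Orthoclase, Aragonite, Topaz, Tourmaline, Apatite, Epidote, Serpentine, Muscovite, Corundum, Quartz remain.
No observable cleavage — Garnet, Serpentine, Corundum, Quartz remain.
Consistent with every observation: Corundum, Garnet, Quartz, Serpentine.

Corundum, Garnet, Quartz, Serpentine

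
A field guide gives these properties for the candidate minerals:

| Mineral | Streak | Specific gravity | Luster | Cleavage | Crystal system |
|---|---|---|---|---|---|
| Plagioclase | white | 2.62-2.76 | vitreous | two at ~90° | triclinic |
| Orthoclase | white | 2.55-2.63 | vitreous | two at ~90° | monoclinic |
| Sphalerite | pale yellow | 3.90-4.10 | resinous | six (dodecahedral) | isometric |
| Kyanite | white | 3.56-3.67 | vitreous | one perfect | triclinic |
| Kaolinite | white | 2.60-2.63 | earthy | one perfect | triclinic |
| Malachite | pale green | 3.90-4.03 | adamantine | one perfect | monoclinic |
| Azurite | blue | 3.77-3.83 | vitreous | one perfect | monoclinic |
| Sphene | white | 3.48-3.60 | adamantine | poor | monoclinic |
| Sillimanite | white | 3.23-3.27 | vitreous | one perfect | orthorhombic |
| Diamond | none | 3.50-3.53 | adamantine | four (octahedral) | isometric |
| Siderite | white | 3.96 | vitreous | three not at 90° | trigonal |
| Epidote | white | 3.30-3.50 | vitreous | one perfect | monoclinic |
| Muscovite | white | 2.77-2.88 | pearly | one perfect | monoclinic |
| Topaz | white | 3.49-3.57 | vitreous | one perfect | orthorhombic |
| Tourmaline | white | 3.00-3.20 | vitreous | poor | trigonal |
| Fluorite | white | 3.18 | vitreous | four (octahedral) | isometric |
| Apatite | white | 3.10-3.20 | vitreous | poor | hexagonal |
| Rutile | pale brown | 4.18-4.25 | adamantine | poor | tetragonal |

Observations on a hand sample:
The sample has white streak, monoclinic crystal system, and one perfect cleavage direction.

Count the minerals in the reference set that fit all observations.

2

White streak excludes Sphalerite, Malachite, Azurite, Diamond, Rutile.
Monoclinic crystal system: only Orthoclase, Sphene, Epidote, Muscovite remain.
One perfect cleavage direction excludes Orthoclase, Sphene.
Remaining candidates: Epidote, Muscovite.
That is 2 minerals.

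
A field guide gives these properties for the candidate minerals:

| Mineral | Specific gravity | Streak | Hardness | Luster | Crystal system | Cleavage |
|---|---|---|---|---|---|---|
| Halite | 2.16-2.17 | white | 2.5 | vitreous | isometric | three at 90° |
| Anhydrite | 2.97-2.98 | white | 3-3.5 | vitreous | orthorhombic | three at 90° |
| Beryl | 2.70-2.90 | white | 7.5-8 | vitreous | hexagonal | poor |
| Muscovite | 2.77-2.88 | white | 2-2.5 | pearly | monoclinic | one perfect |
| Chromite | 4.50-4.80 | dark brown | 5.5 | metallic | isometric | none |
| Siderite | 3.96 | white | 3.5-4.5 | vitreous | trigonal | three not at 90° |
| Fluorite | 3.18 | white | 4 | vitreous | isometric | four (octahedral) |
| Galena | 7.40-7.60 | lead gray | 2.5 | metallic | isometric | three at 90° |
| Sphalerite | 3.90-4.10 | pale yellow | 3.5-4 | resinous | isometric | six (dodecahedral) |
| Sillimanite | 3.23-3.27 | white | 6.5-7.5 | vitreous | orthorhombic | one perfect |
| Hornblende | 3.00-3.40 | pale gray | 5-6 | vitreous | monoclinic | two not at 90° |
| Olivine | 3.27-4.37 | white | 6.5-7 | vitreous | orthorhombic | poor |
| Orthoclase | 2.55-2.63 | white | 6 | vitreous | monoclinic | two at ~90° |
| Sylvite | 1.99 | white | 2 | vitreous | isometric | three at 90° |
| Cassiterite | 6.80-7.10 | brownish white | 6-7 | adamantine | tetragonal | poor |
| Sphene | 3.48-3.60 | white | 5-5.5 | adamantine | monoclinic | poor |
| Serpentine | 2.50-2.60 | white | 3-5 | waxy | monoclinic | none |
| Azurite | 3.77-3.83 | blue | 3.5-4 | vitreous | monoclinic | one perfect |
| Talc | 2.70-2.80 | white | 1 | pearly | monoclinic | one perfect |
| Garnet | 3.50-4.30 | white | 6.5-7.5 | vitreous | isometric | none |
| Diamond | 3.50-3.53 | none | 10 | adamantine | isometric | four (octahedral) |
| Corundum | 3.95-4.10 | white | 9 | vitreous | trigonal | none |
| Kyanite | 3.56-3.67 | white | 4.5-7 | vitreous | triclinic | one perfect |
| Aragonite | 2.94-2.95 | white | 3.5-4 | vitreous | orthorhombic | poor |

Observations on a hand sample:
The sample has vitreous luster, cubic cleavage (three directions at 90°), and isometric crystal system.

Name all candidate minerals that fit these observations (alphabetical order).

Halite, Sylvite

Vitreous luster: leaves Halite, Anhydrite, Beryl, Siderite, Fluorite, Sillimanite, Hornblende, Olivine, Orthoclase, Sylvite, Azurite, Garnet, Corundum, Kyanite, Aragonite.
Cubic cleavage (three directions at 90°): Halite, Anhydrite, Sylvite remain.
Isometric crystal system is inconsistent with Anhydrite.
The minerals that satisfy all observations are Halite, Sylvite.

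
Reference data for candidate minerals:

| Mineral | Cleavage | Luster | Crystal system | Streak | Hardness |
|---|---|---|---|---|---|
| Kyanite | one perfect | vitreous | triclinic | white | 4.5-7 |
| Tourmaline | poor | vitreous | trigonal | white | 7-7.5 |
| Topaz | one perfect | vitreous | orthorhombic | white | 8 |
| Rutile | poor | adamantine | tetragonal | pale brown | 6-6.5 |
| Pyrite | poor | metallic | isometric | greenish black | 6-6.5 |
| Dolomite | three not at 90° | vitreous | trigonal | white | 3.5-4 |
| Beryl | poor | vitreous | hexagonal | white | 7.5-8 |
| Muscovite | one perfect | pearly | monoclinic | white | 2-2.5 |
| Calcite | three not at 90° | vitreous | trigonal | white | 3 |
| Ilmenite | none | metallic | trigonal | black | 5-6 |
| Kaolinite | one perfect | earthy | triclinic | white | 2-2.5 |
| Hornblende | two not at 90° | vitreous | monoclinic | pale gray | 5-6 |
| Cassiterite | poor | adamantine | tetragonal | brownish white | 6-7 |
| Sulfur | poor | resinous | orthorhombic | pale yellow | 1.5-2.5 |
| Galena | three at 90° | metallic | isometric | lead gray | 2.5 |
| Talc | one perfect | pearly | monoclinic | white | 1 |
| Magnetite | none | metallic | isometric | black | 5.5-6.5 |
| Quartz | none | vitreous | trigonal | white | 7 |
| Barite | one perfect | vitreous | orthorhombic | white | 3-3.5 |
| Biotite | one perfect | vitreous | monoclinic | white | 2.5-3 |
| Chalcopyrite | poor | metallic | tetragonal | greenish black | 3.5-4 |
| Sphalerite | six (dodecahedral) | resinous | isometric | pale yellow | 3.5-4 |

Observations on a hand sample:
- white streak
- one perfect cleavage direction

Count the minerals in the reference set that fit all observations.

7

White streak — only Kyanite, Tourmaline, Topaz, Dolomite, Beryl, Muscovite, Calcite, Kaolinite, Talc, Quartz, Barite, Biotite remain.
One perfect cleavage direction excludes Tourmaline, Dolomite, Beryl, Calcite, Quartz.
The minerals that satisfy all observations are Barite, Biotite, Kaolinite, Kyanite, Muscovite, Talc, Topaz.
That is 7 minerals.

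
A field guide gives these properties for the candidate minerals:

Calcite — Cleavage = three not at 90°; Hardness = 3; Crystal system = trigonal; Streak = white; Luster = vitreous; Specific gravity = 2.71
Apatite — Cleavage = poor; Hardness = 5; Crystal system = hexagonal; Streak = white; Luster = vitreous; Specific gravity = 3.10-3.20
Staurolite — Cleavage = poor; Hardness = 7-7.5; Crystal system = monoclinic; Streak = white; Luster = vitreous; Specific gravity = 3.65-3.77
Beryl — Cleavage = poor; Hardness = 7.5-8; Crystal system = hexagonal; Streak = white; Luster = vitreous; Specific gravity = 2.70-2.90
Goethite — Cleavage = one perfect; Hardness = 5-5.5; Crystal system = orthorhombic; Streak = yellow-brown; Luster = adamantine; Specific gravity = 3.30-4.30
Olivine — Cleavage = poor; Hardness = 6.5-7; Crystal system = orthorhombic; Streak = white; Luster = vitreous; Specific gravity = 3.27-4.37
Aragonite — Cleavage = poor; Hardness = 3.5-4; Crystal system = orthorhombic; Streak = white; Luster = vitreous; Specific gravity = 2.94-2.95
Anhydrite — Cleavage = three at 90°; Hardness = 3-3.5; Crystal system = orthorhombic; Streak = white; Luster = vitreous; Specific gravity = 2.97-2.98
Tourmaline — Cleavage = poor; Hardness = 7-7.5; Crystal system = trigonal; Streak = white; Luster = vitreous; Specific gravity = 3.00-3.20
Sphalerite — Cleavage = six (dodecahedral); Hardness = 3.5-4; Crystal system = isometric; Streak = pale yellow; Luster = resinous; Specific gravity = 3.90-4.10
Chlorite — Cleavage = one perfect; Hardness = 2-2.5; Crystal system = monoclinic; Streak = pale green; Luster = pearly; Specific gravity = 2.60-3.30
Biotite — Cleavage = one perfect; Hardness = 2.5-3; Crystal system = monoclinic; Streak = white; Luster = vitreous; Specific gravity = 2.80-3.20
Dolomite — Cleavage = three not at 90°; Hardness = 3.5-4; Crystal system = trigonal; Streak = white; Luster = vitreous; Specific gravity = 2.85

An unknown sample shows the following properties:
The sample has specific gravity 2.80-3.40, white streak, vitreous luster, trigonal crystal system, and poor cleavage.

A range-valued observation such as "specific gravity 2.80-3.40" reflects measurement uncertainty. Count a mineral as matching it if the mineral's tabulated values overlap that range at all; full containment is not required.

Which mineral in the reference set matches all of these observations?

Tourmaline

Specific gravity 2.80-3.40 is inconsistent with Calcite, Staurolite, Sphalerite.
White streak is inconsistent with Goethite, Chlorite.
Vitreous luster — every remaining candidate is consistent.
Trigonal crystal system — Tourmaline, Dolomite remain.
Poor cleavage eliminates Dolomite.
Tourmaline is the sole remaining match.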